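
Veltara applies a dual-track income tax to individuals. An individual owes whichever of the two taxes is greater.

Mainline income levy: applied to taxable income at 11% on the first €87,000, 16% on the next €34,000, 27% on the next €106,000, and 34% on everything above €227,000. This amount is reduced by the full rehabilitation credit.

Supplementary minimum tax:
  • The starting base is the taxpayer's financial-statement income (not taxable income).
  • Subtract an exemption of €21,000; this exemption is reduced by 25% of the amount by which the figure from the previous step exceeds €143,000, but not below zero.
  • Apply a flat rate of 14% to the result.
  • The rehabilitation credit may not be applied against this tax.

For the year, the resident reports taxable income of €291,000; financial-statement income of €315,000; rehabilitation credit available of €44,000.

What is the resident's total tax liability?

€44,100

Mainline income levy:
  €87,000 × 11% = €9,570
  €34,000 × 16% = €5,440
  €106,000 × 27% = €28,620
  €64,000 × 34% = €21,760
  → €65,390
  Less rehabilitation credit €44,000 → €21,390

Supplementary minimum tax:
  Base (financial-statement income): €315,000
  Exemption: 25% × (€315,000 − €143,000) = €43,000 ≥ €21,000, so the exemption is fully phased out
  Base: €315,000 − €0 = €315,000
  €315,000 × 14% = €44,100

€44,100 > €21,390, so the supplementary minimum tax is the binding amount.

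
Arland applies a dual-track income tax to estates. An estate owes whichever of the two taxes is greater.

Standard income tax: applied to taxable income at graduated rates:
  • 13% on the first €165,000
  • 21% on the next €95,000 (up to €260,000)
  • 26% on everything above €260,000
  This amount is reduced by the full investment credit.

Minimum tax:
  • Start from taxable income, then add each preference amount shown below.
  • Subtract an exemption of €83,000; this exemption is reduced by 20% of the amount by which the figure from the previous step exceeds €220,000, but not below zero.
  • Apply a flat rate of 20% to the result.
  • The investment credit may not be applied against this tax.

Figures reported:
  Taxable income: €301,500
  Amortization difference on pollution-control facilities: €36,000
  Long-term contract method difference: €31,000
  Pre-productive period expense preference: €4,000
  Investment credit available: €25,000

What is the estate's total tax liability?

€64,000

Standard income tax:
  €165,000 × 13% = €21,450
  €95,000 × 21% = €19,950
  €41,500 × 26% = €10,790
  → €52,190
  Less investment credit €25,000 → €27,190

Minimum tax:
  Adjusted income: €301,500 + €36,000 + €31,000 + €4,000 = €372,500
  Exemption: €83,000 − 20% × (€372,500 − €220,000) = €83,000 − €30,500 = €52,500
  Base: €372,500 − €52,500 = €320,000
  €320,000 × 20% = €64,000

€64,000 > €27,190, so the minimum tax is the binding amount.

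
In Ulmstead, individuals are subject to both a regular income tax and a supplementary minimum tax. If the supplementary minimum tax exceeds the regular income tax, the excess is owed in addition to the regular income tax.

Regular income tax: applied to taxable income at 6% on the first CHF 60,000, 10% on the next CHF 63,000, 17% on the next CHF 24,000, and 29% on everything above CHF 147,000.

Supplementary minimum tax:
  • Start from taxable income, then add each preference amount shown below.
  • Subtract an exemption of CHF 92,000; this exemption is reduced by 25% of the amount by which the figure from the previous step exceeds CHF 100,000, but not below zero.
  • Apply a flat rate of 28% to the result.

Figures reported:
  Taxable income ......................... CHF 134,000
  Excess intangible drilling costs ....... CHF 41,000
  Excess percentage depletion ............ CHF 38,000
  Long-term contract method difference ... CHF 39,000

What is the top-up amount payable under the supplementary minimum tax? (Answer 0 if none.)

CHF 43,670

Regular income tax:
  CHF 60,000 × 6% = CHF 3,600
  CHF 63,000 × 10% = CHF 6,300
  CHF 11,000 × 17% = CHF 1,870
  → CHF 11,770

Supplementary minimum tax:
  Adjusted income: CHF 134,000 + CHF 41,000 + CHF 38,000 + CHF 39,000 = CHF 252,000
  Exemption: CHF 92,000 − 25% × (CHF 252,000 − CHF 100,000) = CHF 92,000 − CHF 38,000 = CHF 54,000
  Base: CHF 252,000 − CHF 54,000 = CHF 198,000
  CHF 198,000 × 28% = CHF 55,440

Excess of supplementary minimum tax over regular income tax: CHF 55,440 − CHF 11,770 = CHF 43,670.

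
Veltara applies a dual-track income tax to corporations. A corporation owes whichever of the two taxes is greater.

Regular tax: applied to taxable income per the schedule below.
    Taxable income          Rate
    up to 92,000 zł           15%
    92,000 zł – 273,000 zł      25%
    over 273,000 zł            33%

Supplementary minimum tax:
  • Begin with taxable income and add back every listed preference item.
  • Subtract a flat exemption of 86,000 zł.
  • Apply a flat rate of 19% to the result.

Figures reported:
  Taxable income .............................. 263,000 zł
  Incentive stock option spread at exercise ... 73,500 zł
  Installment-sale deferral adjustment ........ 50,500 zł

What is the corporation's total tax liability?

Supplementary minimum tax:
  Adjusted income: 263,000 zł + 73,500 zł + 50,500 zł = 387,000 zł
  Less exemption 86,000 zł → base 301,000 zł
  301,000 zł × 19% = 57,190 zł

Regular tax:
  92,000 zł × 15% = 13,800 zł
  171,000 zł × 25% = 42,750 zł
  → 56,550 zł

57,190 zł > 56,550 zł, so the supplementary minimum tax is the binding amount.

57,190 zł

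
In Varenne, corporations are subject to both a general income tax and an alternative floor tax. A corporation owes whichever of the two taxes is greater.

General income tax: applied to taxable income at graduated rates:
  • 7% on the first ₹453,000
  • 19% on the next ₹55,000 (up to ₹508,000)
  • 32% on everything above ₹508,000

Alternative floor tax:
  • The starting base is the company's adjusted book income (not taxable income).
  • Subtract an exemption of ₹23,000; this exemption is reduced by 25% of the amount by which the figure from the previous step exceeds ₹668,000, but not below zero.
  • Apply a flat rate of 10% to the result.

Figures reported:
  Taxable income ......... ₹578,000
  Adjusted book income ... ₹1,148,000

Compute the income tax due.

₹114,800

Alternative floor tax:
  Base (adjusted book income): ₹1,148,000
  Exemption: 25% × (₹1,148,000 − ₹668,000) = ₹120,000 ≥ ₹23,000, so the exemption is fully phased out
  Base: ₹1,148,000 − ₹0 = ₹1,148,000
  ₹1,148,000 × 10% = ₹114,800

General income tax:
  ₹453,000 × 7% = ₹31,710
  ₹55,000 × 19% = ₹10,450
  ₹70,000 × 32% = ₹22,400
  → ₹64,560

₹114,800 > ₹64,560, so the alternative floor tax is the binding amount.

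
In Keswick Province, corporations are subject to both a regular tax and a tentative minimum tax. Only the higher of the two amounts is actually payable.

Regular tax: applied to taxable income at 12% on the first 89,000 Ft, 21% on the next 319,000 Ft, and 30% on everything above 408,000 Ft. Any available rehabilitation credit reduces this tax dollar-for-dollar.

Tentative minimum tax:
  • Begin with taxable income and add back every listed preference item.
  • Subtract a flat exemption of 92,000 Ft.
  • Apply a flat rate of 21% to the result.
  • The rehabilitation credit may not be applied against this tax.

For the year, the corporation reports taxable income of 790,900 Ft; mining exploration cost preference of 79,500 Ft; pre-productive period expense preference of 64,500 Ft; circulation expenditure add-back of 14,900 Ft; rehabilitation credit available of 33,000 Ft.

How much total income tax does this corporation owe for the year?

180,138 Ft

Regular tax:
  89,000 Ft × 12% = 10,680 Ft
  319,000 Ft × 21% = 66,990 Ft
  382,900 Ft × 30% = 114,870 Ft
  → 192,540 Ft
  Less rehabilitation credit 33,000 Ft → 159,540 Ft

Tentative minimum tax:
  Adjusted income: 790,900 Ft + 79,500 Ft + 64,500 Ft + 14,900 Ft = 949,800 Ft
  Less exemption 92,000 Ft → base 857,800 Ft
  857,800 Ft × 21% = 180,138 Ft

180,138 Ft > 159,540 Ft, so the tentative minimum tax is the binding amount.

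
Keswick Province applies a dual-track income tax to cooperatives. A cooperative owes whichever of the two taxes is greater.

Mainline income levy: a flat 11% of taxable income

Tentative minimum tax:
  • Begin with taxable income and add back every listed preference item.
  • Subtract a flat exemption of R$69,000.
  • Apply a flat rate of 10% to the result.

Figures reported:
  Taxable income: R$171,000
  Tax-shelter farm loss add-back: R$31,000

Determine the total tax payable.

Tentative minimum tax:
  Adjusted income: R$171,000 + R$31,000 = R$202,000
  Less exemption R$69,000 → base R$133,000
  R$133,000 × 10% = R$13,300

Mainline income levy:
  R$171,000 × 11% = R$18,810

R$18,810 > R$13,300, so the mainline income levy governs.

R$18,810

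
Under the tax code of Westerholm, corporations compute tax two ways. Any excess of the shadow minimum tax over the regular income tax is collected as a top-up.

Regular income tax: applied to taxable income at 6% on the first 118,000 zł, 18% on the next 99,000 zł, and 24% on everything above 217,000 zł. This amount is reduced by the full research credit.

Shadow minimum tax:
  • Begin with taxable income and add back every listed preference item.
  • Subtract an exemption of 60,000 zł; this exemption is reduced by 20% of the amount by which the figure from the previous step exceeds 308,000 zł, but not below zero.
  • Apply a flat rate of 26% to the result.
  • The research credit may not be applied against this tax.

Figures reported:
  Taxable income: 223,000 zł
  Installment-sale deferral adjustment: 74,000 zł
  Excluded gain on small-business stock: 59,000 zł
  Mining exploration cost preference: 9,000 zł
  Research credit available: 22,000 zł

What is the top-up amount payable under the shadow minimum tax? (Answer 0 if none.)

Shadow minimum tax:
  Adjusted income: 223,000 zł + 74,000 zł + 59,000 zł + 9,000 zł = 365,000 zł
  Exemption: 60,000 zł − 20% × (365,000 zł − 308,000 zł) = 60,000 zł − 11,400 zł = 48,600 zł
  Base: 365,000 zł − 48,600 zł = 316,400 zł
  316,400 zł × 26% = 82,264 zł

Regular income tax:
  118,000 zł × 6% = 7,080 zł
  99,000 zł × 18% = 17,820 zł
  6,000 zł × 24% = 1,440 zł
  → 26,340 zł
  Less research credit 22,000 zł → 4,340 zł

Excess of shadow minimum tax over regular income tax: 82,264 zł − 4,340 zł = 77,924 zł.

77,924 zł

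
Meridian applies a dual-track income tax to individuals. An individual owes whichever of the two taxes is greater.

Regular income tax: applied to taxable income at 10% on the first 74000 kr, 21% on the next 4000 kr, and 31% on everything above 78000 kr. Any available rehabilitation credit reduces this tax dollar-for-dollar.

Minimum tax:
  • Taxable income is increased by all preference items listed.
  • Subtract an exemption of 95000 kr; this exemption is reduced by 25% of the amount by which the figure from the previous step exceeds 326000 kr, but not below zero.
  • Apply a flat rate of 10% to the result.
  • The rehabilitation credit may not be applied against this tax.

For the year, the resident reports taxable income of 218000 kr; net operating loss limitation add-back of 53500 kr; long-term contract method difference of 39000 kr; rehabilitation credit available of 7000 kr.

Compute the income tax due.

44640 kr

Regular income tax:
  74000 kr × 10% = 7400 kr
  4000 kr × 21% = 840 kr
  140000 kr × 31% = 43400 kr
  → 51640 kr
  Less rehabilitation credit 7000 kr → 44640 kr

Minimum tax:
  Adjusted income: 218000 kr + 53500 kr + 39000 kr = 310500 kr
  Exemption: 310500 kr ≤ 326000 kr, so full 95000 kr applies
  Base: 310500 kr − 95000 kr = 215500 kr
  215500 kr × 10% = 21550 kr

44640 kr > 21550 kr, so the regular income tax governs.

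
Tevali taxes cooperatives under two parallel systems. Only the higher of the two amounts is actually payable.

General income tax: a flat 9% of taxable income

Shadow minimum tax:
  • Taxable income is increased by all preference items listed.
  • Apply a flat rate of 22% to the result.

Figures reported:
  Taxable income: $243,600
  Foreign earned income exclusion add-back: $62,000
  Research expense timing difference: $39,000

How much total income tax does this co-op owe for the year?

General income tax:
  $243,600 × 9% = $21,924

Shadow minimum tax:
  Adjusted income: $243,600 + $62,000 + $39,000 = $344,600
  $344,600 × 22% = $75,812

$75,812 > $21,924, so the shadow minimum tax is the binding amount.

$75,812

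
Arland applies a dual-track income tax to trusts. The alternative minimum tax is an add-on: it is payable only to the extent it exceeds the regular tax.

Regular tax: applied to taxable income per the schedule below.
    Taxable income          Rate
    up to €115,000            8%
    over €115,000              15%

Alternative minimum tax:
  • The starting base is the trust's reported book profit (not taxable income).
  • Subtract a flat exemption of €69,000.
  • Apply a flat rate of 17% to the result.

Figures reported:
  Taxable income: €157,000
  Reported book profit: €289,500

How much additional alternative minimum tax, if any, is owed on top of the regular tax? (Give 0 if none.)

€21,985

Regular tax:
  €115,000 × 8% = €9,200
  €42,000 × 15% = €6,300
  → €15,500

Alternative minimum tax:
  Base (reported book profit): €289,500
  Less exemption €69,000 → base €220,500
  €220,500 × 17% = €37,485

Excess of alternative minimum tax over regular tax: €37,485 − €15,500 = €21,985.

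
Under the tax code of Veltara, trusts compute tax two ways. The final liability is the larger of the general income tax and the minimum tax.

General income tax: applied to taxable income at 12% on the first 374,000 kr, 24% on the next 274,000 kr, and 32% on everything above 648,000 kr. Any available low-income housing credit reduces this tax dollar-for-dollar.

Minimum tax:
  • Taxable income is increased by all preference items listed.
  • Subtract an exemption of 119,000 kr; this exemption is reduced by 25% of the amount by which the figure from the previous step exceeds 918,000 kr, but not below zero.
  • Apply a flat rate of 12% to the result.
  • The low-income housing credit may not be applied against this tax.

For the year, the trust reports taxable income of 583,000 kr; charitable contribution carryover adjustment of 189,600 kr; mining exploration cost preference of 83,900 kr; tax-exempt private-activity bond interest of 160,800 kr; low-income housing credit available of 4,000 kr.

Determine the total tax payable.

110,775 kr

Minimum tax:
  Adjusted income: 583,000 kr + 189,600 kr + 83,900 kr + 160,800 kr = 1,017,300 kr
  Exemption: 119,000 kr − 25% × (1,017,300 kr − 918,000 kr) = 119,000 kr − 24,825 kr = 94,175 kr
  Base: 1,017,300 kr − 94,175 kr = 923,125 kr
  923,125 kr × 12% = 110,775 kr

General income tax:
  374,000 kr × 12% = 44,880 kr
  209,000 kr × 24% = 50,160 kr
  → 95,040 kr
  Less low-income housing credit 4,000 kr → 91,040 kr

110,775 kr > 91,040 kr, so the minimum tax is the binding amount.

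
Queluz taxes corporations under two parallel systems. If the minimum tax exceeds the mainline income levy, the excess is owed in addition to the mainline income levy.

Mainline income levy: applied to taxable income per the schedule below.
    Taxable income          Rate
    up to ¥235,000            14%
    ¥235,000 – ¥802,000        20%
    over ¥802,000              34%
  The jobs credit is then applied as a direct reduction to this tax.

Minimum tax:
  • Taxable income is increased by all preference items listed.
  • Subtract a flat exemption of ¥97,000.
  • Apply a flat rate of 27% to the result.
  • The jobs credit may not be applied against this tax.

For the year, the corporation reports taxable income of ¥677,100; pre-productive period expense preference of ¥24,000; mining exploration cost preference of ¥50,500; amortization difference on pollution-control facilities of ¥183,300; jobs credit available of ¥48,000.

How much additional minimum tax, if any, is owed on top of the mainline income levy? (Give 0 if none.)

¥152,913

Minimum tax:
  Adjusted income: ¥677,100 + ¥24,000 + ¥50,500 + ¥183,300 = ¥934,900
  Less exemption ¥97,000 → base ¥837,900
  ¥837,900 × 27% = ¥226,233

Mainline income levy:
  ¥235,000 × 14% = ¥32,900
  ¥442,100 × 20% = ¥88,420
  → ¥121,320
  Less jobs credit ¥48,000 → ¥73,320

Excess of minimum tax over mainline income levy: ¥226,233 − ¥73,320 = ¥152,913.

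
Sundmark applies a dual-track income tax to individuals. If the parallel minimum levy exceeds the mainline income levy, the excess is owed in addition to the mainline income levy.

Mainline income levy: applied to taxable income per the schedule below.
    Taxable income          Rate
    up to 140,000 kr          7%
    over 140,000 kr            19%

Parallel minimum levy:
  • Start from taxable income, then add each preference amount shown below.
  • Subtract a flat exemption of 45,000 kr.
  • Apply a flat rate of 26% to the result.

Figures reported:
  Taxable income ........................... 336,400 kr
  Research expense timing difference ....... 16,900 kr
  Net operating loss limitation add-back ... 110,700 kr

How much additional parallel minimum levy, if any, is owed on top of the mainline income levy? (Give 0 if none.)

61,824 kr

Parallel minimum levy:
  Adjusted income: 336,400 kr + 16,900 kr + 110,700 kr = 464,000 kr
  Less exemption 45,000 kr → base 419,000 kr
  419,000 kr × 26% = 108,940 kr

Mainline income levy:
  140,000 kr × 7% = 9,800 kr
  196,400 kr × 19% = 37,316 kr
  → 47,116 kr

Excess of parallel minimum levy over mainline income levy: 108,940 kr − 47,116 kr = 61,824 kr.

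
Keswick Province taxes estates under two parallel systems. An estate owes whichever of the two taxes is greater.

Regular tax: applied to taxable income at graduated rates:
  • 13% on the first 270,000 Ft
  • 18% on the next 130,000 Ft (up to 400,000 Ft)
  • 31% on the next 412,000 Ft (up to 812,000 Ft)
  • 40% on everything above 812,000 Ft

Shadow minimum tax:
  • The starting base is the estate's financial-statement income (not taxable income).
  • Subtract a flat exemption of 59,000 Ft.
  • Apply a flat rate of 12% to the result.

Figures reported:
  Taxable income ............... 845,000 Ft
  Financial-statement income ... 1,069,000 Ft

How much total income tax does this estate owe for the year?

199,420 Ft

Regular tax:
  270,000 Ft × 13% = 35,100 Ft
  130,000 Ft × 18% = 23,400 Ft
  412,000 Ft × 31% = 127,720 Ft
  33,000 Ft × 40% = 13,200 Ft
  → 199,420 Ft

Shadow minimum tax:
  Base (financial-statement income): 1,069,000 Ft
  Less exemption 59,000 Ft → base 1,010,000 Ft
  1,010,000 Ft × 12% = 121,200 Ft

199,420 Ft > 121,200 Ft, so the regular tax governs.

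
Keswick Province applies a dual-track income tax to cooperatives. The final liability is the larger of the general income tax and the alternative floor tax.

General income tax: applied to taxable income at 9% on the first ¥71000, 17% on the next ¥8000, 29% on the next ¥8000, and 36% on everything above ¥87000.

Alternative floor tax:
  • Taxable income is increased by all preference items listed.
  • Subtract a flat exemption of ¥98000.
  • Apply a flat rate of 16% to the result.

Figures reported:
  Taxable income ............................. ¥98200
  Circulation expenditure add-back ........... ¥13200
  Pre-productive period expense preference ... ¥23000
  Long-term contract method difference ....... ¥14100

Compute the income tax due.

¥14102

Alternative floor tax:
  Adjusted income: ¥98200 + ¥13200 + ¥23000 + ¥14100 = ¥148500
  Less exemption ¥98000 → base ¥50500
  ¥50500 × 16% = ¥8080

General income tax:
  ¥71000 × 9% = ¥6390
  ¥8000 × 17% = ¥1360
  ¥8000 × 29% = ¥2320
  ¥11200 × 36% = ¥4032
  → ¥14102

¥14102 > ¥8080, so the general income tax governs.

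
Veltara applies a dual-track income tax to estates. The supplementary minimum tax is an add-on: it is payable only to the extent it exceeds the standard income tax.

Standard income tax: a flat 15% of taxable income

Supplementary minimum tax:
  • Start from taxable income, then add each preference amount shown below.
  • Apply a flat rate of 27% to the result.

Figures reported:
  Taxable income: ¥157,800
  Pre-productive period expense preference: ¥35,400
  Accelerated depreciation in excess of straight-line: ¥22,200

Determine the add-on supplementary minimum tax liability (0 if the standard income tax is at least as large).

Standard income tax:
  ¥157,800 × 15% = ¥23,670

Supplementary minimum tax:
  Adjusted income: ¥157,800 + ¥35,400 + ¥22,200 = ¥215,400
  ¥215,400 × 27% = ¥58,158

Excess of supplementary minimum tax over standard income tax: ¥58,158 − ¥23,670 = ¥34,488.

¥34,488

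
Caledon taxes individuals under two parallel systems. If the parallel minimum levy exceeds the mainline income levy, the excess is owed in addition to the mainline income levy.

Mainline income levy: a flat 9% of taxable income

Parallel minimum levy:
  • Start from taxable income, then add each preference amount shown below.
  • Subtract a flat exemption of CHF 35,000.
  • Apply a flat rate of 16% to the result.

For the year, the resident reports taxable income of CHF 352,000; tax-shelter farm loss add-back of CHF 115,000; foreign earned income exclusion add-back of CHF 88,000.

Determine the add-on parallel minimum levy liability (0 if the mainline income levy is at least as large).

Parallel minimum levy:
  Adjusted income: CHF 352,000 + CHF 115,000 + CHF 88,000 = CHF 555,000
  Less exemption CHF 35,000 → base CHF 520,000
  CHF 520,000 × 16% = CHF 83,200

Mainline income levy:
  CHF 352,000 × 9% = CHF 31,680

Excess of parallel minimum levy over mainline income levy: CHF 83,200 − CHF 31,680 = CHF 51,520.

CHF 51,520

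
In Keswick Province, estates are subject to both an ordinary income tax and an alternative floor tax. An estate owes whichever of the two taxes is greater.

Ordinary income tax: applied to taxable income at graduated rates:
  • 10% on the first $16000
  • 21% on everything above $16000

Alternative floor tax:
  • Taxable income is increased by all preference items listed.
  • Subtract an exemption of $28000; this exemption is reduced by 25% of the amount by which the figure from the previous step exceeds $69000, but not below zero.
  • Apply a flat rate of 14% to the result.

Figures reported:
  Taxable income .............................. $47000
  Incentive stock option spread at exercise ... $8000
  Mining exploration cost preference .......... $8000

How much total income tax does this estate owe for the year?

$8110

Alternative floor tax:
  Adjusted income: $47000 + $8000 + $8000 = $63000
  Exemption: $63000 ≤ $69000, so full $28000 applies
  Base: $63000 − $28000 = $35000
  $35000 × 14% = $4900

Ordinary income tax:
  $16000 × 10% = $1600
  $31000 × 21% = $6510
  → $8110

$8110 > $4900, so the ordinary income tax governs.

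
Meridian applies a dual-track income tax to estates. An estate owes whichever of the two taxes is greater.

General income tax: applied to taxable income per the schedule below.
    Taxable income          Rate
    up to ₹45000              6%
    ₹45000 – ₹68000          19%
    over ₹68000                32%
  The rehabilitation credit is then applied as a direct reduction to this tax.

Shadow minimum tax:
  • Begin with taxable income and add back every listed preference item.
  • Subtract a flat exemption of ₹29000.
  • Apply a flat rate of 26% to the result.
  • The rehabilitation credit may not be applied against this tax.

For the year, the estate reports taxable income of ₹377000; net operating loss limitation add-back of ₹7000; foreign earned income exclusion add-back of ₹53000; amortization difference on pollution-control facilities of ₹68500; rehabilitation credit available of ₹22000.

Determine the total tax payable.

₹123890

Shadow minimum tax:
  Adjusted income: ₹377000 + ₹7000 + ₹53000 + ₹68500 = ₹505500
  Less exemption ₹29000 → base ₹476500
  ₹476500 × 26% = ₹123890

General income tax:
  ₹45000 × 6% = ₹2700
  ₹23000 × 19% = ₹4370
  ₹309000 × 32% = ₹98880
  → ₹105950
  Less rehabilitation credit ₹22000 → ₹83950

₹123890 > ₹83950, so the shadow minimum tax is the binding amount.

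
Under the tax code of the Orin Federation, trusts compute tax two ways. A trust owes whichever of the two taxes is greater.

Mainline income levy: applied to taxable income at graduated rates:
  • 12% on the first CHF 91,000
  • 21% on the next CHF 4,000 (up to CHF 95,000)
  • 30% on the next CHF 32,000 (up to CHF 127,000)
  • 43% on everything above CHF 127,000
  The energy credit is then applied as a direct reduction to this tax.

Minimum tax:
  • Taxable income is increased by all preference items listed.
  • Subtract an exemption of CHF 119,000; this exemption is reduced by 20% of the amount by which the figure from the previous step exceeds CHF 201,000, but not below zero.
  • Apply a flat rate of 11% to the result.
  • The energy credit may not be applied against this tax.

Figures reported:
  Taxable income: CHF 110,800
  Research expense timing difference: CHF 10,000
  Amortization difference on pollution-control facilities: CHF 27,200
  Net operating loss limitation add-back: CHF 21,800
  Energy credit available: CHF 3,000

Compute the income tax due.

CHF 13,500

Minimum tax:
  Adjusted income: CHF 110,800 + CHF 10,000 + CHF 27,200 + CHF 21,800 = CHF 169,800
  Exemption: CHF 169,800 ≤ CHF 201,000, so full CHF 119,000 applies
  Base: CHF 169,800 − CHF 119,000 = CHF 50,800
  CHF 50,800 × 11% = CHF 5,588

Mainline income levy:
  CHF 91,000 × 12% = CHF 10,920
  CHF 4,000 × 21% = CHF 840
  CHF 15,800 × 30% = CHF 4,740
  → CHF 16,500
  Less energy credit CHF 3,000 → CHF 13,500

CHF 13,500 > CHF 5,588, so the mainline income levy governs.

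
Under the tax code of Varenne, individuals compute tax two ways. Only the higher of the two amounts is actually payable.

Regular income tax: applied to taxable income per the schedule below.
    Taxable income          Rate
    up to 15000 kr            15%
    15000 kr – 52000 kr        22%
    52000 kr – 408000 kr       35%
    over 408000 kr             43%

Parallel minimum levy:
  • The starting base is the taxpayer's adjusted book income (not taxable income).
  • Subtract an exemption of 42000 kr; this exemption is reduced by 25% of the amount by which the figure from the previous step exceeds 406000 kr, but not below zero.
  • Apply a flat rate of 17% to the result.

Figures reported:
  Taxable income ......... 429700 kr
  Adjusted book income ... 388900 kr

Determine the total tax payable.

144321 kr

Parallel minimum levy:
  Base (adjusted book income): 388900 kr
  Exemption: 388900 kr ≤ 406000 kr, so full 42000 kr applies
  Base: 388900 kr − 42000 kr = 346900 kr
  346900 kr × 17% = 58973 kr

Regular income tax:
  15000 kr × 15% = 2250 kr
  37000 kr × 22% = 8140 kr
  356000 kr × 35% = 124600 kr
  21700 kr × 43% = 9331 kr
  → 144321 kr

144321 kr > 58973 kr, so the regular income tax governs.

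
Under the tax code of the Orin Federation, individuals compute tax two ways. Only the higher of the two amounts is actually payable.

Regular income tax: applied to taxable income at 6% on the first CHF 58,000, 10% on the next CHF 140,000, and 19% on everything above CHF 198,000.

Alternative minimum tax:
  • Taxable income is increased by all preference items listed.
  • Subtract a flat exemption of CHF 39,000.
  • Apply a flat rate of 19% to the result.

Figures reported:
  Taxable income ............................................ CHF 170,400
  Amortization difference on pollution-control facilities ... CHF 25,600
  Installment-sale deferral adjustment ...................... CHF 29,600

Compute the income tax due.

Alternative minimum tax:
  Adjusted income: CHF 170,400 + CHF 25,600 + CHF 29,600 = CHF 225,600
  Less exemption CHF 39,000 → base CHF 186,600
  CHF 186,600 × 19% = CHF 35,454

Regular income tax:
  CHF 58,000 × 6% = CHF 3,480
  CHF 112,400 × 10% = CHF 11,240
  → CHF 14,720

CHF 35,454 > CHF 14,720, so the alternative minimum tax is the binding amount.

CHF 35,454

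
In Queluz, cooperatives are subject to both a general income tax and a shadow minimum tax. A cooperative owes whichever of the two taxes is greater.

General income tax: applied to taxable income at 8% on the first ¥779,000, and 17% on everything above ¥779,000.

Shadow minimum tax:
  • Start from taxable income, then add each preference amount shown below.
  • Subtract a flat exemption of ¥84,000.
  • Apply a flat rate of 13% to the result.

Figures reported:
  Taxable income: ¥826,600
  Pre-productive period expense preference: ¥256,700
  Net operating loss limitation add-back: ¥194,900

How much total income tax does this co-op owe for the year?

Shadow minimum tax:
  Adjusted income: ¥826,600 + ¥256,700 + ¥194,900 = ¥1,278,200
  Less exemption ¥84,000 → base ¥1,194,200
  ¥1,194,200 × 13% = ¥155,246

General income tax:
  ¥779,000 × 8% = ¥62,320
  ¥47,600 × 17% = ¥8,092
  → ¥70,412

¥155,246 > ¥70,412, so the shadow minimum tax is the binding amount.

¥155,246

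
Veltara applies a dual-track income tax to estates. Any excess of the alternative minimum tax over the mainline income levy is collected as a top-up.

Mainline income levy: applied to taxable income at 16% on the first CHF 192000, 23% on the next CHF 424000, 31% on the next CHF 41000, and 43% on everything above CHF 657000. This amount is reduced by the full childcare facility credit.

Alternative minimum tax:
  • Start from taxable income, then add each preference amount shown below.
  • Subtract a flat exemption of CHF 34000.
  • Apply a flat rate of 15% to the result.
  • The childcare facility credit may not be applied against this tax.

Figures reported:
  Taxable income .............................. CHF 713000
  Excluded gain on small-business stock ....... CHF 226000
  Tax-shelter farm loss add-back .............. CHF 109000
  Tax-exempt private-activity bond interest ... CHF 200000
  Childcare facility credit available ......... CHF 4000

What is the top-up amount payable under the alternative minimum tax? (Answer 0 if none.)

Mainline income levy:
  CHF 192000 × 16% = CHF 30720
  CHF 424000 × 23% = CHF 97520
  CHF 41000 × 31% = CHF 12710
  CHF 56000 × 43% = CHF 24080
  → CHF 165030
  Less childcare facility credit CHF 4000 → CHF 161030

Alternative minimum tax:
  Adjusted income: CHF 713000 + CHF 226000 + CHF 109000 + CHF 200000 = CHF 1248000
  Less exemption CHF 34000 → base CHF 1214000
  CHF 1214000 × 15% = CHF 182100

Excess of alternative minimum tax over mainline income levy: CHF 182100 − CHF 161030 = CHF 21070.

CHF 21070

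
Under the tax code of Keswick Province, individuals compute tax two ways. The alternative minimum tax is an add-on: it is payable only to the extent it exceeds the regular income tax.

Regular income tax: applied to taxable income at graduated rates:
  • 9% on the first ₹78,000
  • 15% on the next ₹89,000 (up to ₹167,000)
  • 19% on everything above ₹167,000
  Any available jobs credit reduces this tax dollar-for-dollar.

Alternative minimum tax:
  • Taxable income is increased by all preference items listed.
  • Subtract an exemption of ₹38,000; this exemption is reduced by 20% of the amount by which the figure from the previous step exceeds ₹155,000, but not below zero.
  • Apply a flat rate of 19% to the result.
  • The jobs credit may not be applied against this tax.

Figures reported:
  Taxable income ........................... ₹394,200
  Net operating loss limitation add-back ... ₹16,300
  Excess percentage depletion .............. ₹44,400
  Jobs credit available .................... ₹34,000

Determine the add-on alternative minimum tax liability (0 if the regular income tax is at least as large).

₹56,893

Regular income tax:
  ₹78,000 × 9% = ₹7,020
  ₹89,000 × 15% = ₹13,350
  ₹227,200 × 19% = ₹43,168
  → ₹63,538
  Less jobs credit ₹34,000 → ₹29,538

Alternative minimum tax:
  Adjusted income: ₹394,200 + ₹16,300 + ₹44,400 = ₹454,900
  Exemption: 20% × (₹454,900 − ₹155,000) = ₹59,980 ≥ ₹38,000, so the exemption is fully phased out
  Base: ₹454,900 − ₹0 = ₹454,900
  ₹454,900 × 19% = ₹86,431

Excess of alternative minimum tax over regular income tax: ₹86,431 − ₹29,538 = ₹56,893.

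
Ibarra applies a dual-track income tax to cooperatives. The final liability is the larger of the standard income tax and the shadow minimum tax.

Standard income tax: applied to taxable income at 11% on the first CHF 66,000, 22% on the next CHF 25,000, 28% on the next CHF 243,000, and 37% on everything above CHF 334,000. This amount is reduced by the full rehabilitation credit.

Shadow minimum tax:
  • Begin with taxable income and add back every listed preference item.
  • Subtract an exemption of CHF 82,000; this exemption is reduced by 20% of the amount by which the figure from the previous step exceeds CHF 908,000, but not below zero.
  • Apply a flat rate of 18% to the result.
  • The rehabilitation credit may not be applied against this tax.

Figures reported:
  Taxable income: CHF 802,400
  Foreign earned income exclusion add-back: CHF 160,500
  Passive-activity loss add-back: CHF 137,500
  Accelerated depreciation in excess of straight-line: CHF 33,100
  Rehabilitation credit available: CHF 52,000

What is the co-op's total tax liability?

CHF 202,108

Standard income tax:
  CHF 66,000 × 11% = CHF 7,260
  CHF 25,000 × 22% = CHF 5,500
  CHF 243,000 × 28% = CHF 68,040
  CHF 468,400 × 37% = CHF 173,308
  → CHF 254,108
  Less rehabilitation credit CHF 52,000 → CHF 202,108

Shadow minimum tax:
  Adjusted income: CHF 802,400 + CHF 160,500 + CHF 137,500 + CHF 33,100 = CHF 1,133,500
  Exemption: CHF 82,000 − 20% × (CHF 1,133,500 − CHF 908,000) = CHF 82,000 − CHF 45,100 = CHF 36,900
  Base: CHF 1,133,500 − CHF 36,900 = CHF 1,096,600
  CHF 1,096,600 × 18% = CHF 197,388

CHF 202,108 > CHF 197,388, so the standard income tax governs.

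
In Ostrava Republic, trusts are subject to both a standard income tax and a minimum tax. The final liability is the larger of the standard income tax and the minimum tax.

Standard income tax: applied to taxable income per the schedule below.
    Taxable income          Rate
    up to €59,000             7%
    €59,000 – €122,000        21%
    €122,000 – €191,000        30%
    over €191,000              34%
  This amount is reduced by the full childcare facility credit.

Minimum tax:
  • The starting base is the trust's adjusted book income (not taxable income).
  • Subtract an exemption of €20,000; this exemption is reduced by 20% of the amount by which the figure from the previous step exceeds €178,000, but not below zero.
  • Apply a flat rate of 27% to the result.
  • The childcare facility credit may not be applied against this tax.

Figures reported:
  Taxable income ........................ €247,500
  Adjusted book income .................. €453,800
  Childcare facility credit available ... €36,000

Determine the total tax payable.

Standard income tax:
  €59,000 × 7% = €4,130
  €63,000 × 21% = €13,230
  €69,000 × 30% = €20,700
  €56,500 × 34% = €19,210
  → €57,270
  Less childcare facility credit €36,000 → €21,270

Minimum tax:
  Base (adjusted book income): €453,800
  Exemption: 20% × (€453,800 − €178,000) = €55,160 ≥ €20,000, so the exemption is fully phased out
  Base: €453,800 − €0 = €453,800
  €453,800 × 27% = €122,526

€122,526 > €21,270, so the minimum tax is the binding amount.

€122,526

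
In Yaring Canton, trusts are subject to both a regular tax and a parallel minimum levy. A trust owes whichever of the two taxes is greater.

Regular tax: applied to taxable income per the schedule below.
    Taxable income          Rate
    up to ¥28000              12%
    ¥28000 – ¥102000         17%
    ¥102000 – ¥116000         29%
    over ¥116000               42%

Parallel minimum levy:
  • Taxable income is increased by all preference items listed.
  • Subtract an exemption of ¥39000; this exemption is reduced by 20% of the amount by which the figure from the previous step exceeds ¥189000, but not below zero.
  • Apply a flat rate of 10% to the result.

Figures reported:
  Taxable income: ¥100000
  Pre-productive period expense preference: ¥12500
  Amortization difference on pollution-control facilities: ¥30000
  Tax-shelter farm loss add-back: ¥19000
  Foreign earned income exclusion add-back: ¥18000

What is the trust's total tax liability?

¥15600

Parallel minimum levy:
  Adjusted income: ¥100000 + ¥12500 + ¥30000 + ¥19000 + ¥18000 = ¥179500
  Exemption: ¥179500 ≤ ¥189000, so full ¥39000 applies
  Base: ¥179500 − ¥39000 = ¥140500
  ¥140500 × 10% = ¥14050

Regular tax:
  ¥28000 × 12% = ¥3360
  ¥72000 × 17% = ¥12240
  → ¥15600

¥15600 > ¥14050, so the regular tax governs.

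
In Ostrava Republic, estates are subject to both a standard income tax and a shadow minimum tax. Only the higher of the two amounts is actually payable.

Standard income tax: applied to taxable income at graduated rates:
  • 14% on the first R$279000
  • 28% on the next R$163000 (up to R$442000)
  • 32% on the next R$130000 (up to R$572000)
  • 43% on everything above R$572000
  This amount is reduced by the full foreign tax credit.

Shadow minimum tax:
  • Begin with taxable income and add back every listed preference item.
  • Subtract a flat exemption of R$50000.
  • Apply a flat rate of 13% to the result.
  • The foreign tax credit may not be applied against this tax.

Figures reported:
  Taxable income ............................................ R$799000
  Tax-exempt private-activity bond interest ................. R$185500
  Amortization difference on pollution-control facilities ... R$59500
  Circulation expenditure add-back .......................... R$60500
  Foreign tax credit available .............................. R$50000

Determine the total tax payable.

Shadow minimum tax:
  Adjusted income: R$799000 + R$185500 + R$59500 + R$60500 = R$1104500
  Less exemption R$50000 → base R$1054500
  R$1054500 × 13% = R$137085

Standard income tax:
  R$279000 × 14% = R$39060
  R$163000 × 28% = R$45640
  R$130000 × 32% = R$41600
  R$227000 × 43% = R$97610
  → R$223910
  Less foreign tax credit R$50000 → R$173910

R$173910 > R$137085, so the standard income tax governs.

R$173910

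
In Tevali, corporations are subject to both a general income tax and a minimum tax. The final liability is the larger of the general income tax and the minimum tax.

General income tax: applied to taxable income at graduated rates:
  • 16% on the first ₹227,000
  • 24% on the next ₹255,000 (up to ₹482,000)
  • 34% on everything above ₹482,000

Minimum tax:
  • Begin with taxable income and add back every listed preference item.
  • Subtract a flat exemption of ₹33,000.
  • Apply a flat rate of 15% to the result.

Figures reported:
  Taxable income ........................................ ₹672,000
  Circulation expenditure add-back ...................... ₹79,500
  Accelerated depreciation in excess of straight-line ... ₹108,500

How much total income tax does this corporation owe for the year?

Minimum tax:
  Adjusted income: ₹672,000 + ₹79,500 + ₹108,500 = ₹860,000
  Less exemption ₹33,000 → base ₹827,000
  ₹827,000 × 15% = ₹124,050

General income tax:
  ₹227,000 × 16% = ₹36,320
  ₹255,000 × 24% = ₹61,200
  ₹190,000 × 34% = ₹64,600
  → ₹162,120

₹162,120 > ₹124,050, so the general income tax governs.

₹162,120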